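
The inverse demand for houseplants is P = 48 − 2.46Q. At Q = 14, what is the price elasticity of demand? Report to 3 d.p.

At Q = 14, P = 48 − 2.46(14) = 13.56.
dP/dQ = −2.46, so dQ/dP = 1/(−2.46) = -0.407.
ε = (dQ/dP)(P/Q) = (-0.407)(13.56/14).

-0.394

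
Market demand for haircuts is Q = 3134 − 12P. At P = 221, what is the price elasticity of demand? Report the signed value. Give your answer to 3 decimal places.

-5.502

At P = 221, Q = 482.
dQ/dP = −12.
ε = (dQ/dP)(P/Q) = (-12)(221/482).
|ε| > 1, so demand is elastic at this price.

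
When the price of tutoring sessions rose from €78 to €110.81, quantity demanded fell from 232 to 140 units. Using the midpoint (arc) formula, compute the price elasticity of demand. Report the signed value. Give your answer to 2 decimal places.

ΔQ = 140 − 232 = -92; ΔP = 110.81 − 78 = 32.81.
Midpoints: P̄ = 94.41, Q̄ = 186.0.
ε = (ΔQ/ΔP)(P̄/Q̄) = (-92/32.81)(94.41/186.0).

-1.42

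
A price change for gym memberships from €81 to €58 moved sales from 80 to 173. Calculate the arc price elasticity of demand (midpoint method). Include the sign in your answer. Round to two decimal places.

-2.22

ΔQ = 173 − 80 = 93; ΔP = 58 − 81 = -23.
Midpoints: P̄ = 69.50, Q̄ = 126.5.
ε = (ΔQ/ΔP)(P̄/Q̄) = (93/-23)(69.50/126.5).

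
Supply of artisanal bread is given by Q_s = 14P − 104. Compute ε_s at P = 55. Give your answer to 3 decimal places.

At P = 55, Q_s = 666.
dQ_s/dP = 14.
ε_s = (dQ_s/dP)(P/Q_s) = (14)(55/666).

1.156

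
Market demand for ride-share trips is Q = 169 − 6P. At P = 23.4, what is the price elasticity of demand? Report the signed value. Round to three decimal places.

-4.909

At P = 23.4, Q = 28.600.
dQ/dP = −6.
ε = (dQ/dP)(P/Q) = (-6)(23.4/28.600).
|ε| > 1, so demand is elastic at this price.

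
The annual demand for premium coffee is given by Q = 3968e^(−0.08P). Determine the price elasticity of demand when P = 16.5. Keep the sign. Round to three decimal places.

At P = 16.5, Q = 1059.993.
dQ/dP = −0.08·3968e^(−0.08P) = −0.08Q = -84.799.
ε = (dQ/dP)(P/Q) = (-84.799)(16.5/1059.993).

-1.320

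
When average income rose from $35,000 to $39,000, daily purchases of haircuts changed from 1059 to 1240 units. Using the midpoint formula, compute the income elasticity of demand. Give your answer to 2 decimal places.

ΔQ = 181, ΔI = 4000. Midpoints: Ī = 37,000, Q̄ = 1149.5.
ε_I = (ΔQ/ΔI)(Ī/Q̄) = (181/4000)(37000/1149.5).
ε_I > 0, so the good is normal.

1.46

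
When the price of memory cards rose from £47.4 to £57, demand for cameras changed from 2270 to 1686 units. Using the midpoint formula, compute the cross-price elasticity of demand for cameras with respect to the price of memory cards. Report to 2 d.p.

-1.61

ΔQ_x = 1686 − 2270 = -584; ΔP_y = 57 − 47.4 = 9.6.
Midpoints: P̄_y = 52.20, Q̄_x = 1978.0.
ε_xy = (ΔQ_x/ΔP_y)(P̄_y/Q̄_x) = (-584/9.6)(52.20/1978.0).
ε_xy < 0, so the goods are complements.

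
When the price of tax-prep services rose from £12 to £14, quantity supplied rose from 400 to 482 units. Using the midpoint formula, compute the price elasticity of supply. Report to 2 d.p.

1.21

ΔQ = 482 − 400 = 82; ΔP = 14 − 12 = 2.
Midpoints: P̄ = 13.00, Q̄ = 441.0.
ε_s = (ΔQ/ΔP)(P̄/Q̄) = (82/2)(13.00/441.0).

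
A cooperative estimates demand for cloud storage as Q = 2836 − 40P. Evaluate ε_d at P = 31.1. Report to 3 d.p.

At P = 31.1, Q = 1592.
dQ/dP = −40.
ε = (dQ/dP)(P/Q) = (-40)(31.1/1592).
|ε| < 1, so demand is inelastic at this price.

-0.781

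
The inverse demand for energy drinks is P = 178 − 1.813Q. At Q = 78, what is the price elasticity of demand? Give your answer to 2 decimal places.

-0.26

At Q = 78, P = 178 − 1.813(78) = 36.59.
dP/dQ = −1.813, so dQ/dP = 1/(−1.813) = -0.552.
ε = (dQ/dP)(P/Q) = (-0.552)(36.59/78).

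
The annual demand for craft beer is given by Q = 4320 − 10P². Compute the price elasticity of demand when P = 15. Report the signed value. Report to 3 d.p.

At P = 15, Q = 2070.
dQ/dP = −20P = -300.
ε = (dQ/dP)(P/Q) = (-300)(15/2070).

-2.174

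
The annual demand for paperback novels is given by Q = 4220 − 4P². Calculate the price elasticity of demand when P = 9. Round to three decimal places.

At P = 9, Q = 3896.
dQ/dP = −8P = -72.
ε = (dQ/dP)(P/Q) = (-72)(9/3896).

-0.166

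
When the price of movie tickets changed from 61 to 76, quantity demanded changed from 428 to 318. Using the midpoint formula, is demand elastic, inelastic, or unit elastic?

Arc ε ≈ -1.347.
|ε| = 1.35 > 1.

elastic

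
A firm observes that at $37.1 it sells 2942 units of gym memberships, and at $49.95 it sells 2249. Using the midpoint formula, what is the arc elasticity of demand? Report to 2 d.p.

ΔQ = 2249 − 2942 = -693; ΔP = 49.95 − 37.1 = 12.85.
Midpoints: P̄ = 43.53, Q̄ = 2595.5.
ε = (ΔQ/ΔP)(P̄/Q̄) = (-693/12.85)(43.53/2595.5).

-0.90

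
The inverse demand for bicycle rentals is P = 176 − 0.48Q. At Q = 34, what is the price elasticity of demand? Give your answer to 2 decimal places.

-9.78

At Q = 34, P = 176 − 0.48(34) = 159.68.
dP/dQ = −0.48, so dQ/dP = 1/(−0.48) = -2.083.
ε = (dQ/dP)(P/Q) = (-2.083)(159.68/34).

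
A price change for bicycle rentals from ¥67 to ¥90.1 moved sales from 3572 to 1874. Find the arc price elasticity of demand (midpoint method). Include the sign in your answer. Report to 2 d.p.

-2.12

ΔQ = 1874 − 3572 = -1698; ΔP = 90.1 − 67 = 23.1.
Midpoints: P̄ = 78.55, Q̄ = 2723.0.
ε = (ΔQ/ΔP)(P̄/Q̄) = (-1698/23.1)(78.55/2723.0).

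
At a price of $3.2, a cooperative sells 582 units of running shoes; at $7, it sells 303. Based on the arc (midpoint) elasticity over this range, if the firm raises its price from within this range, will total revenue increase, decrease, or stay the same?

Arc ε = (-279/3.8)(5.10/442.5) ≈ -0.846.
|ε| = 0.85 < 1, so demand is inelastic. A price rise therefore raises total revenue.

increase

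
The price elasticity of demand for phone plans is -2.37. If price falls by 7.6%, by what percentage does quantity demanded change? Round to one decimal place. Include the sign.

%ΔQ ≈ ε × %ΔP = (-2.37)(-7.6%) = 18.01%.

18.0%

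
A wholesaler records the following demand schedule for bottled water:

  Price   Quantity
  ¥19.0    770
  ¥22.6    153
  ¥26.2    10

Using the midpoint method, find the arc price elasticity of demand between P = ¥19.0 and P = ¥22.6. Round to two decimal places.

-7.72

At P = 19.0, Q = 770; at P = 22.6, Q = 153.
ΔQ = -617, ΔP = 3.6. Midpoints: P̄ = 20.80, Q̄ = 461.5.
ε = (ΔQ/ΔP)(P̄/Q̄) = (-617/3.6)(20.80/461.5).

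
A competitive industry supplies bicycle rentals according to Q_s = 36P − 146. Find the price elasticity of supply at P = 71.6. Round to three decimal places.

1.060

At P = 71.6, Q_s = 2431.60.
dQ_s/dP = 36.
ε_s = (dQ_s/dP)(P/Q_s) = (36)(71.6/2431.60).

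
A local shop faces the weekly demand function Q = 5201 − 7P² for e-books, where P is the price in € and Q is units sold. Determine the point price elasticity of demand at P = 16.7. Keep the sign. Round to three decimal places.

At P = 16.7, Q = 3248.770.
dQ/dP = −14P = -233.800.
ε = (dQ/dP)(P/Q) = (-233.800)(16.7/3248.770).
|ε| > 1, so demand is elastic at this price.

-1.202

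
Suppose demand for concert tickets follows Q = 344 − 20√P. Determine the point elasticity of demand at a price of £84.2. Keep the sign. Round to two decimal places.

-0.57

At P = 84.2, Q = 160.479.
dQ/dP = −20/(2√P) = -1.090.
ε = (dQ/dP)(P/Q) = (-1.090)(84.2/160.479).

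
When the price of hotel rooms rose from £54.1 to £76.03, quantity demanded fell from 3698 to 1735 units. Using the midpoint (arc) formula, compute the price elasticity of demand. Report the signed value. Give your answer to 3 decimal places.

-2.144

ΔQ = 1735 − 3698 = -1963; ΔP = 76.03 − 54.1 = 21.93.
Midpoints: P̄ = 65.06, Q̄ = 2716.5.
ε = (ΔQ/ΔP)(P̄/Q̄) = (-1963/21.93)(65.06/2716.5).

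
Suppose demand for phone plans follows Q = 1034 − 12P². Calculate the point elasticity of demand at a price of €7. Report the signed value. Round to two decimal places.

-2.64

At P = 7, Q = 446.
dQ/dP = −24P = -168.
ε = (dQ/dP)(P/Q) = (-168)(7/446).
|ε| > 1, so demand is elastic at this price.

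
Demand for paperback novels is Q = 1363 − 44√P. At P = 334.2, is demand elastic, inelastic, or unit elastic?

inelastic

Q = 558.630, dQ/dP = -1.203.
ε = (dQ/dP)(P/Q) ≈ -0.720.
|ε| = 0.72 < 1.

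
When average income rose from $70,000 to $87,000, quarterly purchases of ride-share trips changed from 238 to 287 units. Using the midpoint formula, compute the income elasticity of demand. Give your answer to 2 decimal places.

0.86

ΔQ = 49, ΔI = 17000. Midpoints: Ī = 78,500, Q̄ = 262.5.
ε_I = (ΔQ/ΔI)(Ī/Q̄) = (49/17000)(78500/262.5).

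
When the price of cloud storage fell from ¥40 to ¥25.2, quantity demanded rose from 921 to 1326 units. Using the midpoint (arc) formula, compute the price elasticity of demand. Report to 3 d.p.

ΔQ = 1326 − 921 = 405; ΔP = 25.2 − 40 = -14.8.
Midpoints: P̄ = 32.60, Q̄ = 1123.5.
ε = (ΔQ/ΔP)(P̄/Q̄) = (405/-14.8)(32.60/1123.5).

-0.794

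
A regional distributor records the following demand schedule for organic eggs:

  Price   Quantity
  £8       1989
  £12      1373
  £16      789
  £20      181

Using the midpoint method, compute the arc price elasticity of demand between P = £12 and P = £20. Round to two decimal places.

-3.07

At P = 12, Q = 1373; at P = 20, Q = 181.
ΔQ = -1192, ΔP = 8. Midpoints: P̄ = 16.00, Q̄ = 777.0.
ε = (ΔQ/ΔP)(P̄/Q̄) = (-1192/8)(16.00/777.0).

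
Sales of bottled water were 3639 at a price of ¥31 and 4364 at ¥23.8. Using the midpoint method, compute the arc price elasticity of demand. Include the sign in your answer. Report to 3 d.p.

-0.689

ΔQ = 4364 − 3639 = 725; ΔP = 23.8 − 31 = -7.2.
Midpoints: P̄ = 27.40, Q̄ = 4001.5.
ε = (ΔQ/ΔP)(P̄/Q̄) = (725/-7.2)(27.40/4001.5).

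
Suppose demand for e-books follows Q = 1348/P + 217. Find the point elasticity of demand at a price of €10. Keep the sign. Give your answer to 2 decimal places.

-0.38

At P = 10, Q = 351.800.
dQ/dP = −1348/P² = -13.480.
ε = (dQ/dP)(P/Q) = (-13.480)(10/351.800).
|ε| < 1, so demand is inelastic at this price.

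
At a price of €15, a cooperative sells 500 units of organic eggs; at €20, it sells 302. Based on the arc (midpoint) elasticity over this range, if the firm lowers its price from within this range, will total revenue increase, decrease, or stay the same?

Arc ε = (-198/5)(17.50/401.0) ≈ -1.728.
|ε| = 1.73 > 1, so demand is elastic. A price cut therefore raises total revenue.

increase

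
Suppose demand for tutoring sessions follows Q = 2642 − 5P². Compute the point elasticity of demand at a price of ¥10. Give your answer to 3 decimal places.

-0.467

At P = 10, Q = 2142.
dQ/dP = −10P = -100.
ε = (dQ/dP)(P/Q) = (-100)(10/2142).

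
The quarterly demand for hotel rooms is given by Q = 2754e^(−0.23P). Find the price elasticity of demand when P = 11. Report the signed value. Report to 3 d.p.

At P = 11, Q = 219.381.
dQ/dP = −0.23·2754e^(−0.23P) = −0.23Q = -50.458.
ε = (dQ/dP)(P/Q) = (-50.458)(11/219.381).

-2.530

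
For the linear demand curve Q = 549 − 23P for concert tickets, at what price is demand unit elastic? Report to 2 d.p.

11.93

For linear demand Q = a − bP, ε = −bP/(a − bP). |ε| = 1 when bP = a − bP, i.e. P = a/(2b).
P = 549/(2·23) = 549/46 = 11.9348.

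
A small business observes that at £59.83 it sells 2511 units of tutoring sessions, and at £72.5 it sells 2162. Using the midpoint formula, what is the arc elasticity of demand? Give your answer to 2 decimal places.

ΔQ = 2162 − 2511 = -349; ΔP = 72.5 − 59.83 = 12.67.
Midpoints: P̄ = 66.16, Q̄ = 2336.5.
ε = (ΔQ/ΔP)(P̄/Q̄) = (-349/12.67)(66.16/2336.5).

-0.78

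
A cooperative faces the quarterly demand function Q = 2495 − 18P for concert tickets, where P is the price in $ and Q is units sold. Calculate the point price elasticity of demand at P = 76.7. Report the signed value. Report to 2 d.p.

-1.24

At P = 76.7, Q = 1114.400.
dQ/dP = −18.
ε = (dQ/dP)(P/Q) = (-18)(76.7/1114.400).
|ε| > 1, so demand is elastic at this price.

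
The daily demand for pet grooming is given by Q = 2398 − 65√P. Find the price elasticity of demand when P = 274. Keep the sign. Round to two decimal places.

-0.41

At P = 274, Q = 1322.059.
dQ/dP = −65/(2√P) = -1.963.
ε = (dQ/dP)(P/Q) = (-1.963)(274/1322.059).
|ε| < 1, so demand is inelastic at this price.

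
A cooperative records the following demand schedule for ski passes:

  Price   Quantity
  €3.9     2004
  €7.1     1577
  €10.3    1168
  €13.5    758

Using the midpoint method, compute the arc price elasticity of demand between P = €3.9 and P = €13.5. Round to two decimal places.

-0.82

At P = 3.9, Q = 2004; at P = 13.5, Q = 758.
ΔQ = -1246, ΔP = 9.6. Midpoints: P̄ = 8.70, Q̄ = 1381.0.
ε = (ΔQ/ΔP)(P̄/Q̄) = (-1246/9.6)(8.70/1381.0).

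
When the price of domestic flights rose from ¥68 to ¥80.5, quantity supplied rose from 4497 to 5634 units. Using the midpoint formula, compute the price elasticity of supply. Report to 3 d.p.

ΔQ = 5634 − 4497 = 1137; ΔP = 80.5 − 68 = 12.5.
Midpoints: P̄ = 74.25, Q̄ = 5065.5.
ε_s = (ΔQ/ΔP)(P̄/Q̄) = (1137/12.5)(74.25/5065.5).

1.333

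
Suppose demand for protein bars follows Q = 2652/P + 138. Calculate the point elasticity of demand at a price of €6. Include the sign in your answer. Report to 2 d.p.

-0.76

At P = 6, Q = 580.
dQ/dP = −2652/P² = -73.667.
ε = (dQ/dP)(P/Q) = (-73.667)(6/580).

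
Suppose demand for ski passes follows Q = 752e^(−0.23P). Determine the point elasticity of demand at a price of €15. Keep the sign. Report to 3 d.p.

At P = 15, Q = 23.873.
dQ/dP = −0.23·752e^(−0.23P) = −0.23Q = -5.491.
ε = (dQ/dP)(P/Q) = (-5.491)(15/23.873).

-3.450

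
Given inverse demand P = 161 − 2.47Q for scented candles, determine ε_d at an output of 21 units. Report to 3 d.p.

-2.104

At Q = 21, P = 161 − 2.47(21) = 109.13.
dP/dQ = −2.47, so dQ/dP = 1/(−2.47) = -0.405.
ε = (dQ/dP)(P/Q) = (-0.405)(109.13/21).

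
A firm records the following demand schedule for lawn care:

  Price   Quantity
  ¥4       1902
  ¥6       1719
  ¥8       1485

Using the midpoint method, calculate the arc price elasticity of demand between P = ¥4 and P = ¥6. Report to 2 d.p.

-0.25

At P = 4, Q = 1902; at P = 6, Q = 1719.
ΔQ = -183, ΔP = 2. Midpoints: P̄ = 5.00, Q̄ = 1810.5.
ε = (ΔQ/ΔP)(P̄/Q̄) = (-183/2)(5.00/1810.5).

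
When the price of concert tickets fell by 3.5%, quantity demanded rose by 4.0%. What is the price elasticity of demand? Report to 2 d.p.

ε = %ΔQ / %ΔP = (4.0)/(-3.5) = -1.143.

-1.14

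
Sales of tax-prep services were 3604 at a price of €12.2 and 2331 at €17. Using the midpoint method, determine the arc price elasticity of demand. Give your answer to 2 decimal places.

ΔQ = 2331 − 3604 = -1273; ΔP = 17 − 12.2 = 4.8.
Midpoints: P̄ = 14.60, Q̄ = 2967.5.
ε = (ΔQ/ΔP)(P̄/Q̄) = (-1273/4.8)(14.60/2967.5).

-1.30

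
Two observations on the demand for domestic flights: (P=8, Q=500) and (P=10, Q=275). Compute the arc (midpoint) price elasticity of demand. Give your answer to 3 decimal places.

ΔQ = 275 − 500 = -225; ΔP = 10 − 8 = 2.
Midpoints: P̄ = 9.00, Q̄ = 387.5.
ε = (ΔQ/ΔP)(P̄/Q̄) = (-225/2)(9.00/387.5).

-2.613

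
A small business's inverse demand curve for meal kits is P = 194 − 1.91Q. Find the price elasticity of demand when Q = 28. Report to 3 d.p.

At Q = 28, P = 194 − 1.91(28) = 140.52.
dP/dQ = −1.91, so dQ/dP = 1/(−1.91) = -0.524.
ε = (dQ/dP)(P/Q) = (-0.524)(140.52/28).

-2.628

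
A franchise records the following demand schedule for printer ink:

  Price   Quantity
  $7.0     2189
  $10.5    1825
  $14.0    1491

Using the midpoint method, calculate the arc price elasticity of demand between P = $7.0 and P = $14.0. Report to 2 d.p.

At P = 7.0, Q = 2189; at P = 14.0, Q = 1491.
ΔQ = -698, ΔP = 7.0. Midpoints: P̄ = 10.50, Q̄ = 1840.0.
ε = (ΔQ/ΔP)(P̄/Q̄) = (-698/7.0)(10.50/1840.0).

-0.57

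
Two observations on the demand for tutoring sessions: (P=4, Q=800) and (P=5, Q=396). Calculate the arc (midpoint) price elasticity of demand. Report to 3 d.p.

ΔQ = 396 − 800 = -404; ΔP = 5 − 4 = 1.
Midpoints: P̄ = 4.50, Q̄ = 598.0.
ε = (ΔQ/ΔP)(P̄/Q̄) = (-404/1)(4.50/598.0).

-3.040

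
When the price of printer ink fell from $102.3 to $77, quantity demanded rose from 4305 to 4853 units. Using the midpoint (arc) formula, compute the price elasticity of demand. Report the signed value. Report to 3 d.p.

-0.424

ΔQ = 4853 − 4305 = 548; ΔP = 77 − 102.3 = -25.3.
Midpoints: P̄ = 89.65, Q̄ = 4579.0.
ε = (ΔQ/ΔP)(P̄/Q̄) = (548/-25.3)(89.65/4579.0).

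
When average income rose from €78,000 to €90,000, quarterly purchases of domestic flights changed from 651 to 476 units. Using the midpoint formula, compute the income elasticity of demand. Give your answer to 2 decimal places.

-2.17

ΔQ = -175, ΔI = 12000. Midpoints: Ī = 84,000, Q̄ = 563.5.
ε_I = (ΔQ/ΔI)(Ī/Q̄) = (-175/12000)(84000/563.5).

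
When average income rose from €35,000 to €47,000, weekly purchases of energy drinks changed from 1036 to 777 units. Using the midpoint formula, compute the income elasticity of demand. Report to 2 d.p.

-0.98

ΔQ = -259, ΔI = 12000. Midpoints: Ī = 41,000, Q̄ = 906.5.
ε_I = (ΔQ/ΔI)(Ī/Q̄) = (-259/12000)(41000/906.5).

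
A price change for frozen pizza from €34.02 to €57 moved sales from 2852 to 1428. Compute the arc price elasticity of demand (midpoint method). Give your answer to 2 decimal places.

ΔQ = 1428 − 2852 = -1424; ΔP = 57 − 34.02 = 22.98.
Midpoints: P̄ = 45.51, Q̄ = 2140.0.
ε = (ΔQ/ΔP)(P̄/Q̄) = (-1424/22.98)(45.51/2140.0).

-1.32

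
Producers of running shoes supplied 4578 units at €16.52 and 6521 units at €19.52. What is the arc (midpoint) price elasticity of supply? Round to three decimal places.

ΔQ = 6521 − 4578 = 1943; ΔP = 19.52 − 16.52 = 3.
Midpoints: P̄ = 18.02, Q̄ = 5549.5.
ε_s = (ΔQ/ΔP)(P̄/Q̄) = (1943/3)(18.02/5549.5).

2.103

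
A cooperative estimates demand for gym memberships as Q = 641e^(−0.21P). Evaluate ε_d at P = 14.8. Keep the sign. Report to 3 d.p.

-3.108

At P = 14.8, Q = 28.646.
dQ/dP = −0.21·641e^(−0.21P) = −0.21Q = -6.016.
ε = (dQ/dP)(P/Q) = (-6.016)(14.8/28.646).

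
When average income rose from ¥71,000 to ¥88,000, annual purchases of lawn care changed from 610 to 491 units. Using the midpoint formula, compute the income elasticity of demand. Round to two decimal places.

-1.01

ΔQ = -119, ΔI = 17000. Midpoints: Ī = 79,500, Q̄ = 550.5.
ε_I = (ΔQ/ΔI)(Ī/Q̄) = (-119/17000)(79500/550.5).
ε_I < 0, so the good is inferior.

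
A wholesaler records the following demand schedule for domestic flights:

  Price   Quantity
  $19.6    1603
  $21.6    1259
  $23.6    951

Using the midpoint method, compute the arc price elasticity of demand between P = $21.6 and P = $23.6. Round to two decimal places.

At P = 21.6, Q = 1259; at P = 23.6, Q = 951.
ΔQ = -308, ΔP = 2.0. Midpoints: P̄ = 22.60, Q̄ = 1105.0.
ε = (ΔQ/ΔP)(P̄/Q̄) = (-308/2.0)(22.60/1105.0).

-3.15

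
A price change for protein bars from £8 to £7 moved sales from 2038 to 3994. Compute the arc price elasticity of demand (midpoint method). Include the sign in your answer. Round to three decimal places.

ΔQ = 3994 − 2038 = 1956; ΔP = 7 − 8 = -1.
Midpoints: P̄ = 7.50, Q̄ = 3016.0.
ε = (ΔQ/ΔP)(P̄/Q̄) = (1956/-1)(7.50/3016.0).

-4.864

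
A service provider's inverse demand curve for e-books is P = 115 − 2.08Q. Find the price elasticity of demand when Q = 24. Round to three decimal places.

-1.304

At Q = 24, P = 115 − 2.08(24) = 65.08.
dP/dQ = −2.08, so dQ/dP = 1/(−2.08) = -0.481.
ε = (dQ/dP)(P/Q) = (-0.481)(65.08/24).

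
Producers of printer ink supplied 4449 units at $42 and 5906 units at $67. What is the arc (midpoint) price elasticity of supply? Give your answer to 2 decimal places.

0.61

ΔQ = 5906 − 4449 = 1457; ΔP = 67 − 42 = 25.
Midpoints: P̄ = 54.50, Q̄ = 5177.5.
ε_s = (ΔQ/ΔP)(P̄/Q̄) = (1457/25)(54.50/5177.5).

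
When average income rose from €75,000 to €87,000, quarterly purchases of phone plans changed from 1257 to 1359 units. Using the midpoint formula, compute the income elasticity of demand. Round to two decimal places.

0.53

ΔQ = 102, ΔI = 12000. Midpoints: Ī = 81,000, Q̄ = 1308.0.
ε_I = (ΔQ/ΔI)(Ī/Q̄) = (102/12000)(81000/1308.0).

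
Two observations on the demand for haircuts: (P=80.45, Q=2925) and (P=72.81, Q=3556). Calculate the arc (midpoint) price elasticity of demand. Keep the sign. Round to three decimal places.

-1.953

ΔQ = 3556 − 2925 = 631; ΔP = 72.81 − 80.45 = -7.64.
Midpoints: P̄ = 76.63, Q̄ = 3240.5.
ε = (ΔQ/ΔP)(P̄/Q̄) = (631/-7.64)(76.63/3240.5).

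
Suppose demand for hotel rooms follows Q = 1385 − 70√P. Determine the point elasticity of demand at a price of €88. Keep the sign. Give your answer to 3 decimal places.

-0.451

At P = 88, Q = 728.342.
dQ/dP = −70/(2√P) = -3.731.
ε = (dQ/dP)(P/Q) = (-3.731)(88/728.342).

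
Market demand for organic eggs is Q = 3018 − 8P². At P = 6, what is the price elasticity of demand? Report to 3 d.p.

-0.211

At P = 6, Q = 2730.
dQ/dP = −16P = -96.
ε = (dQ/dP)(P/Q) = (-96)(6/2730).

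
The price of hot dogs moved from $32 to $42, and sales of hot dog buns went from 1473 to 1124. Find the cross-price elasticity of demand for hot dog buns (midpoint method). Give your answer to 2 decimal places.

-0.99

ΔQ_x = 1124 − 1473 = -349; ΔP_y = 42 − 32 = 10.
Midpoints: P̄_y = 37.00, Q̄_x = 1298.5.
ε_xy = (ΔQ_x/ΔP_y)(P̄_y/Q̄_x) = (-349/10)(37.00/1298.5).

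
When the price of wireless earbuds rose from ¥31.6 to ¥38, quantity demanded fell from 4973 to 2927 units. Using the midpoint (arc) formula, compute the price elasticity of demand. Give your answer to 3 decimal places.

-2.816

ΔQ = 2927 − 4973 = -2046; ΔP = 38 − 31.6 = 6.4.
Midpoints: P̄ = 34.80, Q̄ = 3950.0.
ε = (ΔQ/ΔP)(P̄/Q̄) = (-2046/6.4)(34.80/3950.0).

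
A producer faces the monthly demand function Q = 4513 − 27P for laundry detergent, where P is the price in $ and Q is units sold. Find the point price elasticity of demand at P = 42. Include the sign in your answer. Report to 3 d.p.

At P = 42, Q = 3379.
dQ/dP = −27.
ε = (dQ/dP)(P/Q) = (-27)(42/3379).

-0.336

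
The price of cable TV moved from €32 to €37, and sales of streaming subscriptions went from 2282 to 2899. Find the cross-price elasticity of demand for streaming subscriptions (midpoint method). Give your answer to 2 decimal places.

1.64

ΔQ_x = 2899 − 2282 = 617; ΔP_y = 37 − 32 = 5.
Midpoints: P̄_y = 34.50, Q̄_x = 2590.5.
ε_xy = (ΔQ_x/ΔP_y)(P̄_y/Q̄_x) = (617/5)(34.50/2590.5).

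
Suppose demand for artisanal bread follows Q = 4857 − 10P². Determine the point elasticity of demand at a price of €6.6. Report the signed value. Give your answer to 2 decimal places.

At P = 6.6, Q = 4421.400.
dQ/dP = −20P = -132.
ε = (dQ/dP)(P/Q) = (-132)(6.6/4421.400).

-0.20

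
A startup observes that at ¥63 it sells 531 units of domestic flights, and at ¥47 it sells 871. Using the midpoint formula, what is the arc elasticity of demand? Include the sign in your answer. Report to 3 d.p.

-1.667

ΔQ = 871 − 531 = 340; ΔP = 47 − 63 = -16.
Midpoints: P̄ = 55.00, Q̄ = 701.0.
ε = (ΔQ/ΔP)(P̄/Q̄) = (340/-16)(55.00/701.0).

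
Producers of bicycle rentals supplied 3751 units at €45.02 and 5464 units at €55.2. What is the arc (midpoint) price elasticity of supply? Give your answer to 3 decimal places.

ΔQ = 5464 − 3751 = 1713; ΔP = 55.2 − 45.02 = 10.18.
Midpoints: P̄ = 50.11, Q̄ = 4607.5.
ε_s = (ΔQ/ΔP)(P̄/Q̄) = (1713/10.18)(50.11/4607.5).

1.830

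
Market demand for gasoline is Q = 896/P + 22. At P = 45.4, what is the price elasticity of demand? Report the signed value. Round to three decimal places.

At P = 45.4, Q = 41.736.
dQ/dP = −896/P² = -0.435.
ε = (dQ/dP)(P/Q) = (-0.435)(45.4/41.736).
|ε| < 1, so demand is inelastic at this price.

-0.473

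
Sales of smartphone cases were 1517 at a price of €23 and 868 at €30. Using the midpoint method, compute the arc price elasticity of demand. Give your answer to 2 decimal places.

ΔQ = 868 − 1517 = -649; ΔP = 30 − 23 = 7.
Midpoints: P̄ = 26.50, Q̄ = 1192.5.
ε = (ΔQ/ΔP)(P̄/Q̄) = (-649/7)(26.50/1192.5).

-2.06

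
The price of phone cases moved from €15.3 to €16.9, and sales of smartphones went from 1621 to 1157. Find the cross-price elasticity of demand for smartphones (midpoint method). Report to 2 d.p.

ΔQ_x = 1157 − 1621 = -464; ΔP_y = 16.9 − 15.3 = 1.6.
Midpoints: P̄_y = 16.10, Q̄_x = 1389.0.
ε_xy = (ΔQ_x/ΔP_y)(P̄_y/Q̄_x) = (-464/1.6)(16.10/1389.0).

-3.36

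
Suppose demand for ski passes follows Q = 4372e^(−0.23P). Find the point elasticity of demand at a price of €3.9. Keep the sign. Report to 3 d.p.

-0.897

At P = 3.9, Q = 1782.863.
dQ/dP = −0.23·4372e^(−0.23P) = −0.23Q = -410.059.
ε = (dQ/dP)(P/Q) = (-410.059)(3.9/1782.863).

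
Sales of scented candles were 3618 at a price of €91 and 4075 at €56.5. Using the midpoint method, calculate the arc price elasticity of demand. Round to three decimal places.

ΔQ = 4075 − 3618 = 457; ΔP = 56.5 − 91 = -34.5.
Midpoints: P̄ = 73.75, Q̄ = 3846.5.
ε = (ΔQ/ΔP)(P̄/Q̄) = (457/-34.5)(73.75/3846.5).

-0.254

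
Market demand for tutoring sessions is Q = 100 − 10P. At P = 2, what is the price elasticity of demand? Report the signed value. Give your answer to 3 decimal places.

At P = 2, Q = 80.
dQ/dP = −10.
ε = (dQ/dP)(P/Q) = (-10)(2/80).

-0.250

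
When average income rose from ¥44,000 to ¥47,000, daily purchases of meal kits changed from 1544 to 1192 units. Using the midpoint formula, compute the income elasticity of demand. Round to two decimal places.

ΔQ = -352, ΔI = 3000. Midpoints: Ī = 45,500, Q̄ = 1368.0.
ε_I = (ΔQ/ΔI)(Ī/Q̄) = (-352/3000)(45500/1368.0).

-3.90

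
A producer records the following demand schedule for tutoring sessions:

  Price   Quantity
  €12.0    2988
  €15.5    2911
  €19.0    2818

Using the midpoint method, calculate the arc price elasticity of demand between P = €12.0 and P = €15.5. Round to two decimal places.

At P = 12.0, Q = 2988; at P = 15.5, Q = 2911.
ΔQ = -77, ΔP = 3.5. Midpoints: P̄ = 13.75, Q̄ = 2949.5.
ε = (ΔQ/ΔP)(P̄/Q̄) = (-77/3.5)(13.75/2949.5).

-0.10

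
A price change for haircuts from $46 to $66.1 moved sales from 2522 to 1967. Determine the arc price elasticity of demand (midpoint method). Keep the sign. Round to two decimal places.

ΔQ = 1967 − 2522 = -555; ΔP = 66.1 − 46 = 20.1.
Midpoints: P̄ = 56.05, Q̄ = 2244.5.
ε = (ΔQ/ΔP)(P̄/Q̄) = (-555/20.1)(56.05/2244.5).

-0.69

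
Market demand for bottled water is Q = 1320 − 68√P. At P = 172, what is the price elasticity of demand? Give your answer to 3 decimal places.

-1.041

At P = 172, Q = 428.188.
dQ/dP = −68/(2√P) = -2.592.
ε = (dQ/dP)(P/Q) = (-2.592)(172/428.188).
|ε| > 1, so demand is elastic at this price.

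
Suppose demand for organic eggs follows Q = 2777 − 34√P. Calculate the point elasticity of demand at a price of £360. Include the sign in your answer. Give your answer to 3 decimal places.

At P = 360, Q = 2131.895.
dQ/dP = −34/(2√P) = -0.896.
ε = (dQ/dP)(P/Q) = (-0.896)(360/2131.895).
|ε| < 1, so demand is inelastic at this price.

-0.151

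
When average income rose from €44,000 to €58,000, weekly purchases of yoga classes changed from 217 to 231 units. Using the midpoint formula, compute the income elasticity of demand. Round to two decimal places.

0.23

ΔQ = 14, ΔI = 14000. Midpoints: Ī = 51,000, Q̄ = 224.0.
ε_I = (ΔQ/ΔI)(Ī/Q̄) = (14/14000)(51000/224.0).
ε_I > 0, so the good is normal.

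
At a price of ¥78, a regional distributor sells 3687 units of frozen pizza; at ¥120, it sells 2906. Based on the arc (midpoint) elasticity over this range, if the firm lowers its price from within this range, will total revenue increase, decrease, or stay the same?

decrease

Arc ε = (-781/42)(99.00/3296.5) ≈ -0.558.
|ε| = 0.56 < 1, so demand is inelastic. A price cut therefore reduces total revenue.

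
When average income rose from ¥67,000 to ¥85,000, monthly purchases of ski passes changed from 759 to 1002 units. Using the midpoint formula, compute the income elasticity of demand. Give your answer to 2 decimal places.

1.17

ΔQ = 243, ΔI = 18000. Midpoints: Ī = 76,000, Q̄ = 880.5.
ε_I = (ΔQ/ΔI)(Ī/Q̄) = (243/18000)(76000/880.5).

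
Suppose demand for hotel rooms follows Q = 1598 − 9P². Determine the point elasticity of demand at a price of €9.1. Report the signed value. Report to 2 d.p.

At P = 9.1, Q = 852.710.
dQ/dP = −18P = -163.800.
ε = (dQ/dP)(P/Q) = (-163.800)(9.1/852.710).

-1.75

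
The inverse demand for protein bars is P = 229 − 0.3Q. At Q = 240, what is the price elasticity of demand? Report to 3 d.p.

At Q = 240, P = 229 − 0.3(240) = 157.00.
dP/dQ = −0.3, so dQ/dP = 1/(−0.3) = -3.333.
ε = (dQ/dP)(P/Q) = (-3.333)(157.00/240).

-2.181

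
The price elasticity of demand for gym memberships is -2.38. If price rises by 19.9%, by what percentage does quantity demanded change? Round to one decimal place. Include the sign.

%ΔQ ≈ ε × %ΔP = (-2.38)(19.9%) = -47.36%.

-47.4%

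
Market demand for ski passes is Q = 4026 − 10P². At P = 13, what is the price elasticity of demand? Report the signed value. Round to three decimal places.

At P = 13, Q = 2336.
dQ/dP = −20P = -260.
ε = (dQ/dP)(P/Q) = (-260)(13/2336).
|ε| > 1, so demand is elastic at this price.

-1.447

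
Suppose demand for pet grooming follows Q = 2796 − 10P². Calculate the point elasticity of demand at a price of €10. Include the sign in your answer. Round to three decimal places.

-1.114

At P = 10, Q = 1796.
dQ/dP = −20P = -200.
ε = (dQ/dP)(P/Q) = (-200)(10/1796).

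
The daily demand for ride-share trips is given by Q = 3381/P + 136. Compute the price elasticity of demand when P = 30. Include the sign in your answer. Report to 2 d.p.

At P = 30, Q = 248.700.
dQ/dP = −3381/P² = -3.757.
ε = (dQ/dP)(P/Q) = (-3.757)(30/248.700).

-0.45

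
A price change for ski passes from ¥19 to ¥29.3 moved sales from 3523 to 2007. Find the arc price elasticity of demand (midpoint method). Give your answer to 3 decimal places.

ΔQ = 2007 − 3523 = -1516; ΔP = 29.3 − 19 = 10.3.
Midpoints: P̄ = 24.15, Q̄ = 2765.0.
ε = (ΔQ/ΔP)(P̄/Q̄) = (-1516/10.3)(24.15/2765.0).

-1.286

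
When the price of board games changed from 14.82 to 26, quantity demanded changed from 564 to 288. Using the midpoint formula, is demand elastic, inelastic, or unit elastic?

elastic

Arc ε ≈ -1.183.
|ε| = 1.18 > 1.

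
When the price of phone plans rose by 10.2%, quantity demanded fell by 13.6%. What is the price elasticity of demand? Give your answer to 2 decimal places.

ε = %ΔQ / %ΔP = (-13.6)/(10.2) = -1.333.

-1.33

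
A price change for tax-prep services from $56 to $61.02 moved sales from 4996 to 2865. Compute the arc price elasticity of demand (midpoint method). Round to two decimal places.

-6.32

ΔQ = 2865 − 4996 = -2131; ΔP = 61.02 − 56 = 5.02.
Midpoints: P̄ = 58.51, Q̄ = 3930.5.
ε = (ΔQ/ΔP)(P̄/Q̄) = (-2131/5.02)(58.51/3930.5).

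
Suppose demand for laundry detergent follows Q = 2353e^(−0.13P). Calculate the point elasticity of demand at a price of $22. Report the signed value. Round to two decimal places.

-2.86

At P = 22, Q = 134.753.
dQ/dP = −0.13·2353e^(−0.13P) = −0.13Q = -17.518.
ε = (dQ/dP)(P/Q) = (-17.518)(22/134.753).
|ε| > 1, so demand is elastic at this price.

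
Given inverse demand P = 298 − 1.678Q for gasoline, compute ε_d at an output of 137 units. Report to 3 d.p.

At Q = 137, P = 298 − 1.678(137) = 68.11.
dP/dQ = −1.678, so dQ/dP = 1/(−1.678) = -0.596.
ε = (dQ/dP)(P/Q) = (-0.596)(68.11/137).

-0.296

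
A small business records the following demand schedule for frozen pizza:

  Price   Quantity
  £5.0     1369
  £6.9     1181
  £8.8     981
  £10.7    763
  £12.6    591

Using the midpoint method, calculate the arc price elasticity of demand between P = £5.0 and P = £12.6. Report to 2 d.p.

-0.92

At P = 5.0, Q = 1369; at P = 12.6, Q = 591.
ΔQ = -778, ΔP = 7.6. Midpoints: P̄ = 8.80, Q̄ = 980.0.
ε = (ΔQ/ΔP)(P̄/Q̄) = (-778/7.6)(8.80/980.0).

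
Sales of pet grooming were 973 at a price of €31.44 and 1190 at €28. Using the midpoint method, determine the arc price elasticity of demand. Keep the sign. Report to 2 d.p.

-1.73

ΔQ = 1190 − 973 = 217; ΔP = 28 − 31.44 = -3.44.
Midpoints: P̄ = 29.72, Q̄ = 1081.5.
ε = (ΔQ/ΔP)(P̄/Q̄) = (217/-3.44)(29.72/1081.5).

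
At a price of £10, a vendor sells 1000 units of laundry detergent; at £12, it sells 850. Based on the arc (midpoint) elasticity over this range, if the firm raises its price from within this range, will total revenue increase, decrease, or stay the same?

Arc ε = (-150/2)(11.00/925.0) ≈ -0.892.
|ε| = 0.89 < 1, so demand is inelastic. A price rise therefore raises total revenue.

increase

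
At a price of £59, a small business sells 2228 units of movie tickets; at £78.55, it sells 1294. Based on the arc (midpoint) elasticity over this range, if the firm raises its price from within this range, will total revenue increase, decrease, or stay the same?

decrease

Arc ε = (-934/19.55)(68.78/1761.0) ≈ -1.866.
|ε| = 1.87 > 1, so demand is elastic. A price rise therefore reduces total revenue.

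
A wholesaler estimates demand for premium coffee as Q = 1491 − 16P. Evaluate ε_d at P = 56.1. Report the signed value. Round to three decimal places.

At P = 56.1, Q = 593.400.
dQ/dP = −16.
ε = (dQ/dP)(P/Q) = (-16)(56.1/593.400).
|ε| > 1, so demand is elastic at this price.

-1.513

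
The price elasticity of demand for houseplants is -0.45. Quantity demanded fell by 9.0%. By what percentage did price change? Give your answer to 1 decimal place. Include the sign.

%ΔP ≈ %ΔQ / ε = (-9.0%)/(-0.45) = 20.00%.

20.0%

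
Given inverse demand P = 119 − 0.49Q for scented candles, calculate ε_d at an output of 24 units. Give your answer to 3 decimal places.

-9.119

At Q = 24, P = 119 − 0.49(24) = 107.24.
dP/dQ = −0.49, so dQ/dP = 1/(−0.49) = -2.041.
ε = (dQ/dP)(P/Q) = (-2.041)(107.24/24).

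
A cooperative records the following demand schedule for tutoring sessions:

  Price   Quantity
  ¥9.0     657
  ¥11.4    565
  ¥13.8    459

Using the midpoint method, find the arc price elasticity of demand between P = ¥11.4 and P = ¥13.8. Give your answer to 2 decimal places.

At P = 11.4, Q = 565; at P = 13.8, Q = 459.
ΔQ = -106, ΔP = 2.4. Midpoints: P̄ = 12.60, Q̄ = 512.0.
ε = (ΔQ/ΔP)(P̄/Q̄) = (-106/2.4)(12.60/512.0).

-1.09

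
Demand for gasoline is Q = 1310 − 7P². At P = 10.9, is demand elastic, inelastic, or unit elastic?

Q = 478.330, dQ/dP = -152.600.
ε = (dQ/dP)(P/Q) ≈ -3.477.
|ε| = 3.48 > 1.

elastic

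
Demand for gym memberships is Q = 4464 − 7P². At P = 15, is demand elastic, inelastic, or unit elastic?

Q = 2889, dQ/dP = -210.
ε = (dQ/dP)(P/Q) ≈ -1.090.
|ε| = 1.09 > 1.

elastic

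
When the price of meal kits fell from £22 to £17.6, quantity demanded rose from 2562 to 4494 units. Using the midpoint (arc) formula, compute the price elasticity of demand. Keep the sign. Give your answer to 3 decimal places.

-2.464

ΔQ = 4494 − 2562 = 1932; ΔP = 17.6 − 22 = -4.4.
Midpoints: P̄ = 19.80, Q̄ = 3528.0.
ε = (ΔQ/ΔP)(P̄/Q̄) = (1932/-4.4)(19.80/3528.0).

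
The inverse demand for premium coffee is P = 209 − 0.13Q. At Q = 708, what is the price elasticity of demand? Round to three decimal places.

-1.271

At Q = 708, P = 209 − 0.13(708) = 116.96.
dP/dQ = −0.13, so dQ/dP = 1/(−0.13) = -7.692.
ε = (dQ/dP)(P/Q) = (-7.692)(116.96/708).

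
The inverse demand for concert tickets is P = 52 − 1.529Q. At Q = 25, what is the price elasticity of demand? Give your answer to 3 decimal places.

At Q = 25, P = 52 − 1.529(25) = 13.78.
dP/dQ = −1.529, so dQ/dP = 1/(−1.529) = -0.654.
ε = (dQ/dP)(P/Q) = (-0.654)(13.78/25).

-0.360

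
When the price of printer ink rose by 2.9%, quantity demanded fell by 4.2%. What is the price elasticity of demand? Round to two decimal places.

-1.45

ε = %ΔQ / %ΔP = (-4.2)/(2.9) = -1.448.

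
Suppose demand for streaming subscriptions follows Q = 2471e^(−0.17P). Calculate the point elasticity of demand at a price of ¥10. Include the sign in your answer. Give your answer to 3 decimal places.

-1.700

At P = 10, Q = 451.411.
dQ/dP = −0.17·2471e^(−0.17P) = −0.17Q = -76.740.
ε = (dQ/dP)(P/Q) = (-76.740)(10/451.411).
|ε| > 1, so demand is elastic at this price.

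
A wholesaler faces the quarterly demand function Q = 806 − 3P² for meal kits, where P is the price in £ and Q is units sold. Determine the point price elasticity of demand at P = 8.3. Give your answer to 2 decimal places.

-0.69

At P = 8.3, Q = 599.330.
dQ/dP = −6P = -49.800.
ε = (dQ/dP)(P/Q) = (-49.800)(8.3/599.330).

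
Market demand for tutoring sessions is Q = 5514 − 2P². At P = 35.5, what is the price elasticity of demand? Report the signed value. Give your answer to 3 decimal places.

At P = 35.5, Q = 2993.500.
dQ/dP = −4P = -142.
ε = (dQ/dP)(P/Q) = (-142)(35.5/2993.500).
|ε| > 1, so demand is elastic at this price.

-1.684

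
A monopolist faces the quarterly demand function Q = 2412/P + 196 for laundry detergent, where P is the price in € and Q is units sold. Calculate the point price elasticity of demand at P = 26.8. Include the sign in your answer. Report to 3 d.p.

-0.315

At P = 26.8, Q = 286.
dQ/dP = −2412/P² = -3.358.
ε = (dQ/dP)(P/Q) = (-3.358)(26.8/286).
|ε| < 1, so demand is inelastic at this price.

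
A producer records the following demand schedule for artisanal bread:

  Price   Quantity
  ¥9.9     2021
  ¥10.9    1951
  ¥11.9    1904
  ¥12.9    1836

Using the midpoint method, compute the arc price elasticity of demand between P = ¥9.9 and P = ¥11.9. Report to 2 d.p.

-0.32

At P = 9.9, Q = 2021; at P = 11.9, Q = 1904.
ΔQ = -117, ΔP = 2.0. Midpoints: P̄ = 10.90, Q̄ = 1962.5.
ε = (ΔQ/ΔP)(P̄/Q̄) = (-117/2.0)(10.90/1962.5).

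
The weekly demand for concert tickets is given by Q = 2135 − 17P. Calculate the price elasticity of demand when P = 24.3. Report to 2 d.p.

-0.24

At P = 24.3, Q = 1721.900.
dQ/dP = −17.
ε = (dQ/dP)(P/Q) = (-17)(24.3/1721.900).
|ε| < 1, so demand is inelastic at this price.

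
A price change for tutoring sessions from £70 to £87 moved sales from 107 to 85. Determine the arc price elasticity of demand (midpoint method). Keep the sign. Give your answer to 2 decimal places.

ΔQ = 85 − 107 = -22; ΔP = 87 − 70 = 17.
Midpoints: P̄ = 78.50, Q̄ = 96.0.
ε = (ΔQ/ΔP)(P̄/Q̄) = (-22/17)(78.50/96.0).

-1.06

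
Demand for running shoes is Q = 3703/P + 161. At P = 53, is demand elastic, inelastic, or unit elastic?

Q = 230.868, dQ/dP = -1.318.
ε = (dQ/dP)(P/Q) ≈ -0.303.
|ε| = 0.30 < 1.

inelastic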